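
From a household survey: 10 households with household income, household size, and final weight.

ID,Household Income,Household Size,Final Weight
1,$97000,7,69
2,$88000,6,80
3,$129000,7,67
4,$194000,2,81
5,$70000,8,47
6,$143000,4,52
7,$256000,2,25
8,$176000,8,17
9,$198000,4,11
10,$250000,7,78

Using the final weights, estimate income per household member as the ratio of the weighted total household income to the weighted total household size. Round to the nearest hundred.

Σ wᵢ·y = 97000×69 + 88000×80 + 129000×67 + 194000×81 + 70000×47 + 143000×52 + 256000×25 + 176000×17 + 198000×11 + 250000×78
  = 6693000 + 7040000 + 8643000 + 15714000 + 3290000 + 7436000 + 6400000 + 2992000 + 2178000 + 19500000 = 79886000
Σ wᵢ·x = 7×69 + 6×80 + 7×67 + 2×81 + 8×47 + 4×52 + 2×25 + 8×17 + 4×11 + 7×78
  = 483 + 480 + 469 + 162 + 376 + 208 + 50 + 136 + 44 + 546 = 2954
Ratio = 79886000 / 2954 = 27043.331

27000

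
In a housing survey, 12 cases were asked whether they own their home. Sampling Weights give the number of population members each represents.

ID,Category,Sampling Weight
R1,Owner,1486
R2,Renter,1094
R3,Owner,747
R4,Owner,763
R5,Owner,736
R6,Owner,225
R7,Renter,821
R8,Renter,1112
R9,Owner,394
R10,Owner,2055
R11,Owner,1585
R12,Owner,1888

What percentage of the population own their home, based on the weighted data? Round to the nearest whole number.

77

Sum of weights for 'Owner' = 1486 + 747 + 763 + 736 + 225 + 394 + 2055 + 1585 + 1888 = 9879
Total weight = 12906
Weighted proportion = 9879 / 12906 = 0.76545793 → 76.545793%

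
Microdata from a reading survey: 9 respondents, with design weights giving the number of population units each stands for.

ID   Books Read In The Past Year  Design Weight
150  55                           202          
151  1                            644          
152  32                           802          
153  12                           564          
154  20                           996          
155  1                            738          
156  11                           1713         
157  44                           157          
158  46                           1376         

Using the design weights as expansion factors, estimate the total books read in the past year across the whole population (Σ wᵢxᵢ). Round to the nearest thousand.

154000

Weighted total = 55×202 + 1×644 + 32×802 + 12×564 + 20×996 + 1×738 + 11×1713 + 44×157 + 46×1376
  = 11110 + 644 + 25664 + 6768 + 19920 + 738 + 18843 + 6908 + 63296 = 153891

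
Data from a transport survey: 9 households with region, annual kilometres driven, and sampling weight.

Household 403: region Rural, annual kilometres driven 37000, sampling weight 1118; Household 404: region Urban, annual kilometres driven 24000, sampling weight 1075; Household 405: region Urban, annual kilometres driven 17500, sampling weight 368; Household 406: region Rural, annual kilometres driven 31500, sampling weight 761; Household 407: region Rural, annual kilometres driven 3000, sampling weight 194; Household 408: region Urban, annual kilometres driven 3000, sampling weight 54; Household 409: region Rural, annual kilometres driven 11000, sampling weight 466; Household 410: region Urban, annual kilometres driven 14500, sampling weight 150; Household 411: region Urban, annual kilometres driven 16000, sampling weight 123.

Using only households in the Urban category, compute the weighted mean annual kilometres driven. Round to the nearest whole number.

Urban rows: 404, 405, 408, 410, 411
Weighted sum = 24000×1075 + 17500×368 + 3000×54 + 14500×150 + 16000×123
  = 25800000 + 6440000 + 162000 + 2175000 + 1968000 = 36545000
Sum of weights = 1075 + 368 + 54 + 150 + 123 = 1770
Weighted mean = 36545000 / 1770 = 20646.893

20647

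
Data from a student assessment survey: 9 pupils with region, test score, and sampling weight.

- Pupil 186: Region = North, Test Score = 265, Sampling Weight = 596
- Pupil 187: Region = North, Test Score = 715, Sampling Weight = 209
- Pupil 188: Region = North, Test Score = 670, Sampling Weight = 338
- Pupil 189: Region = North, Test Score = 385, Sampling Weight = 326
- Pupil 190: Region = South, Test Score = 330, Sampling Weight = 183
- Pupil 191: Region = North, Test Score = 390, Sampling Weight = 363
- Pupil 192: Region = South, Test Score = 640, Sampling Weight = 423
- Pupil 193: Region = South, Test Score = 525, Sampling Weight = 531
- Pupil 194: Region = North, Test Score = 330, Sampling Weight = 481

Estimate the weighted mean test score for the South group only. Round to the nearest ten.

540

South rows: 190, 192, 193
Weighted sum = 609885
Sum of weights = 183 + 423 + 531 = 1137
Weighted mean = 609885 / 1137 = 536.39842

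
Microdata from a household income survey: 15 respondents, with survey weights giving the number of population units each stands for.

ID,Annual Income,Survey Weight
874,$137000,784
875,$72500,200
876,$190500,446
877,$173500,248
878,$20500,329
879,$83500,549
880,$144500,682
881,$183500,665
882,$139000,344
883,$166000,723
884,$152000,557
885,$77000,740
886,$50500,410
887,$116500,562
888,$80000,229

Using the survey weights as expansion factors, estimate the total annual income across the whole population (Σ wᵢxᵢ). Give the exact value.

937037500

Weighted total = 937037500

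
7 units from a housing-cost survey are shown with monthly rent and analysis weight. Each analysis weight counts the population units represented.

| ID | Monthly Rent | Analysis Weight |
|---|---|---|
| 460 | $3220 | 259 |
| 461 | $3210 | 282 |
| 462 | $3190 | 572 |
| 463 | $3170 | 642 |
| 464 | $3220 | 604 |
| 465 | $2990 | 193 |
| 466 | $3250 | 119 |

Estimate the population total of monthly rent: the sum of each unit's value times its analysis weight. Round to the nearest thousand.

8508000

Weighted total = 3220×259 + 3210×282 + 3190×572 + 3170×642 + 3220×604 + 2990×193 + 3250×119
  = 833980 + 905220 + 1824680 + 2035140 + 1944880 + 577070 + 386750 = 8507720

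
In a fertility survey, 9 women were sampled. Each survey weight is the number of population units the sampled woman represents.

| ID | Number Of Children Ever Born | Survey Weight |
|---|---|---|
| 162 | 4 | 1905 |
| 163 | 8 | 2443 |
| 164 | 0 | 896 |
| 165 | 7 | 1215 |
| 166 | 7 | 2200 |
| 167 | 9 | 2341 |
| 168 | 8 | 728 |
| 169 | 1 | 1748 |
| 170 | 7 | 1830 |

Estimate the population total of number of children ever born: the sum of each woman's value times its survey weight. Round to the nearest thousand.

93000

Weighted total = 4×1905 + 8×2443 + 0×896 + 7×1215 + 7×2200 + 9×2341 + 8×728 + 1×1748 + 7×1830
  = 7620 + 19544 + 0 + 8505 + 15400 + 21069 + 5824 + 1748 + 12810 = 92520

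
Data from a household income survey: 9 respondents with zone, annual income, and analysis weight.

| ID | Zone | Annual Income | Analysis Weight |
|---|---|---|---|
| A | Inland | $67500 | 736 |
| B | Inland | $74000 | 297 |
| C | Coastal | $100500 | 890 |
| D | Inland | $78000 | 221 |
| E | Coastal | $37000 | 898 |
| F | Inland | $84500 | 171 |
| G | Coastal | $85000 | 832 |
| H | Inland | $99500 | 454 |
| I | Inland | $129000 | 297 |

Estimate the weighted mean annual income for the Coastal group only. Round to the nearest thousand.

Coastal rows: C, E, G
Weighted sum = 100500×890 + 37000×898 + 85000×832
  = 89445000 + 33226000 + 70720000 = 193391000
Sum of weights = 890 + 898 + 832 = 2620
Weighted mean = 193391000 / 2620 = 73813.359

74000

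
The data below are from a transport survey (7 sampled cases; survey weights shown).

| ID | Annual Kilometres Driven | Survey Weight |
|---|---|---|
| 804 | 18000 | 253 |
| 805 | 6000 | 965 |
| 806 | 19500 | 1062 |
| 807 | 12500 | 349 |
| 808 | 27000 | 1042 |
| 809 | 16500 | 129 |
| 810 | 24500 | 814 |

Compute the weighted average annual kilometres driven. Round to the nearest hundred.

18600

Weighted sum = 85621000
Sum of weights = 253 + 965 + 1062 + 349 + 1042 + 129 + 814 = 4614
Weighted mean = 85621000 / 4614 = 18556.784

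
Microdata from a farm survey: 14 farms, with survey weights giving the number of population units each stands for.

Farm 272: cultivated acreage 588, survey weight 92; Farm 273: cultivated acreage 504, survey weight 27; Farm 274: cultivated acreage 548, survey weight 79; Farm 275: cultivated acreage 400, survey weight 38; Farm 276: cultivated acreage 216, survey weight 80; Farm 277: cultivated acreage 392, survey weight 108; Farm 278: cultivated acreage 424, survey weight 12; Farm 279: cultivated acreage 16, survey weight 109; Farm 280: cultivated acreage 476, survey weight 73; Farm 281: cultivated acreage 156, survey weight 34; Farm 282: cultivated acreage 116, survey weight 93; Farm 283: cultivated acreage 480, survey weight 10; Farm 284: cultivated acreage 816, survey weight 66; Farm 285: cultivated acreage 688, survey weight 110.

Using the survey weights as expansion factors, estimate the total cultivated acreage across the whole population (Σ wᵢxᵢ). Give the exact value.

377820

Weighted total = 377820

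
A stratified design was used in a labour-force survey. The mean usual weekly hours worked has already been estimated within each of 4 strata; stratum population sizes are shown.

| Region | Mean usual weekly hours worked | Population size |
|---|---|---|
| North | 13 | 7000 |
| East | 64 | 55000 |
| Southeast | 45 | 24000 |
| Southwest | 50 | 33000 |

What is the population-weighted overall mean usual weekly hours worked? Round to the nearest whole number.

53

Σ Nₕ·x̄ₕ = 13×7000 + 64×55000 + 45×24000 + 50×33000
  = 6341000
Σ Nₕ = 119000
Overall mean = 6341000 / 119000 = 53.285714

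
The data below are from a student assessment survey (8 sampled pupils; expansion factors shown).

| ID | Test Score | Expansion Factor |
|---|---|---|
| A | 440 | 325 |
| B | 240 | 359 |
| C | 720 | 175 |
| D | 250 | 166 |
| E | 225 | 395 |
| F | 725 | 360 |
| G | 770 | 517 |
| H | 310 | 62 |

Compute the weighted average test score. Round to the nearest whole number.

Weighted sum = 440×325 + 240×359 + 720×175 + 250×166 + 225×395 + 725×360 + 770×517 + 310×62
  = 143000 + 86160 + 126000 + 41500 + 88875 + 261000 + 398090 + 19220 = 1163845
Sum of weights = 325 + 359 + 175 + 166 + 395 + 360 + 517 + 62 = 2359
Weighted mean = 1163845 / 2359 = 493.36371

493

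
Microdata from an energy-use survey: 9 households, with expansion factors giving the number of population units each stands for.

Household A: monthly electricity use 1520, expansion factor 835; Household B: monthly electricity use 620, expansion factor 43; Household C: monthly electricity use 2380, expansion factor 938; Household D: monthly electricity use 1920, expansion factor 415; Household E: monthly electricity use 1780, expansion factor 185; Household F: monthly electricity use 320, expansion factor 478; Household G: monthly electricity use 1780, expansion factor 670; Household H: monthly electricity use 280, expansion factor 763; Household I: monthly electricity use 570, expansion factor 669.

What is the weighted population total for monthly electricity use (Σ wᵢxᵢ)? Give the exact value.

6594930

Weighted total = 6594930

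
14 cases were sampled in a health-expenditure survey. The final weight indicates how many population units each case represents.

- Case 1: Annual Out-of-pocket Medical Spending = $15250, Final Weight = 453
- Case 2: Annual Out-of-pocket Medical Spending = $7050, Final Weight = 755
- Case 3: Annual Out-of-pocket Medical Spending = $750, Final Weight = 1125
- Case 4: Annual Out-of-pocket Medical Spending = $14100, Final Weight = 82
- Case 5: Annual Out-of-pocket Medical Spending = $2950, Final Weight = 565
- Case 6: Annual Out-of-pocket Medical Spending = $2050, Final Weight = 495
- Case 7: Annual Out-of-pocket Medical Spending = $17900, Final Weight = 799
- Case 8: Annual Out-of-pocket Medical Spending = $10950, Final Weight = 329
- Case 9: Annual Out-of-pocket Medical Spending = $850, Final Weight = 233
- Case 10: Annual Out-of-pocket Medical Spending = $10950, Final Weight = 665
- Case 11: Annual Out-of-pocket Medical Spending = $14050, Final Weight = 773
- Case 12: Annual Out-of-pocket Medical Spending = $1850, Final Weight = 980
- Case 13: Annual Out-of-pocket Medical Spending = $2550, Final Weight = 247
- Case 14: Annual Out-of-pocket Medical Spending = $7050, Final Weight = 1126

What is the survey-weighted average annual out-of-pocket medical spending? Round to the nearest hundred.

Weighted sum = 63538700
Sum of weights = 8627
Weighted mean = 63538700 / 8627 = 7365.0979

7400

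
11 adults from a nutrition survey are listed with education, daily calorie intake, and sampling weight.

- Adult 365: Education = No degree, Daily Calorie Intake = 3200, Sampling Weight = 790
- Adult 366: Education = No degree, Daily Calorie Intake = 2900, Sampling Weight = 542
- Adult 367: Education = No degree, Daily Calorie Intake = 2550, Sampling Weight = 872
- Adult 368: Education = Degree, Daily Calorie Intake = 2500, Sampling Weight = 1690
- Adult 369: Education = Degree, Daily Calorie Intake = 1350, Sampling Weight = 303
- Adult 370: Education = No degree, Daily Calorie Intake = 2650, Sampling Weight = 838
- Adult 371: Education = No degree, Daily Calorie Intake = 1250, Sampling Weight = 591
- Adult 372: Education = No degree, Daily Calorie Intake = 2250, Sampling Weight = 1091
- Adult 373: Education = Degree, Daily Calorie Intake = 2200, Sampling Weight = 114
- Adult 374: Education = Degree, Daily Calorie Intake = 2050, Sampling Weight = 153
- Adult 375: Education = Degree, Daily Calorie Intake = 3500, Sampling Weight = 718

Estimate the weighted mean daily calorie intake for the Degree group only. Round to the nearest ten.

2590

Degree rows: 368, 369, 373, 374, 375
Weighted sum = 2500×1690 + 1350×303 + 2200×114 + 2050×153 + 3500×718
  = 7711500
Sum of weights = 2978
Weighted mean = 7711500 / 2978 = 2589.4896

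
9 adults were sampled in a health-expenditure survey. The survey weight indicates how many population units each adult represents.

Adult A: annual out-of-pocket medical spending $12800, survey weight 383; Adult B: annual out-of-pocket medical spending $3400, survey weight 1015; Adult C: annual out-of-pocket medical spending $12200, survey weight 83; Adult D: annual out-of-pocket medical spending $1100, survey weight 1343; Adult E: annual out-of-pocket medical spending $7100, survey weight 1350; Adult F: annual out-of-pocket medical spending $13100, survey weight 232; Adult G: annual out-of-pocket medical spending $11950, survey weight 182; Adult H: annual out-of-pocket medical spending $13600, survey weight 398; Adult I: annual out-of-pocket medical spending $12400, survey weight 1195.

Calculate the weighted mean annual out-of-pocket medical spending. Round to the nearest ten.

7420

Weighted sum = 12800×383 + 3400×1015 + 12200×83 + 1100×1343 + 7100×1350 + 13100×232 + 11950×182 + 13600×398 + 12400×1195
  = 4902400 + 3451000 + 1012600 + 1477300 + 9585000 + 3039200 + 2174900 + 5412800 + 14818000 = 45873200
Sum of weights = 383 + 1015 + 83 + 1343 + 1350 + 232 + 182 + 398 + 1195 = 6181
Weighted mean = 45873200 / 6181 = 7421.647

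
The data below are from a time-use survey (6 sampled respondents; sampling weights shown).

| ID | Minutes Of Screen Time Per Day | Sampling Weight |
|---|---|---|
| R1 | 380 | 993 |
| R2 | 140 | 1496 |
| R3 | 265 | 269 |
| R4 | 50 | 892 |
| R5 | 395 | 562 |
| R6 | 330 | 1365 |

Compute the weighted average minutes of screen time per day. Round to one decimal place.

Weighted sum = 380×993 + 140×1496 + 265×269 + 50×892 + 395×562 + 330×1365
  = 1375105
Sum of weights = 5577
Weighted mean = 1375105 / 5577 = 246.56715

246.6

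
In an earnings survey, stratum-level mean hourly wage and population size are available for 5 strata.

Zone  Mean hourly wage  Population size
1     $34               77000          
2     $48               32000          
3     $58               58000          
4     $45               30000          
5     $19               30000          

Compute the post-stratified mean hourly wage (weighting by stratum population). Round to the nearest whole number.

42

Σ Nₕ·x̄ₕ = 34×77000 + 48×32000 + 58×58000 + 45×30000 + 19×30000
  = 9438000
Σ Nₕ = 227000
Overall mean = 9438000 / 227000 = 41.577093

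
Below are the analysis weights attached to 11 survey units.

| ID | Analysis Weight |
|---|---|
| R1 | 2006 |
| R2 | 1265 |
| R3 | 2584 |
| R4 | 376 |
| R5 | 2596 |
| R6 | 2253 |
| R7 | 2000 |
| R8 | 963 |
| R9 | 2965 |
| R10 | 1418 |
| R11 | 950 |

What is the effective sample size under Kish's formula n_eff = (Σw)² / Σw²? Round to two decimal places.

9.18

Σ wᵢ = 2006 + 1265 + 2584 + 376 + 2596 + 2253 + 2000 + 963 + 2965 + 1418 + 950 = 19376
Σ wᵢ² = 40889736
n_eff = 19376² / 40889736 = 375429376 / 40889736 = 9.1815065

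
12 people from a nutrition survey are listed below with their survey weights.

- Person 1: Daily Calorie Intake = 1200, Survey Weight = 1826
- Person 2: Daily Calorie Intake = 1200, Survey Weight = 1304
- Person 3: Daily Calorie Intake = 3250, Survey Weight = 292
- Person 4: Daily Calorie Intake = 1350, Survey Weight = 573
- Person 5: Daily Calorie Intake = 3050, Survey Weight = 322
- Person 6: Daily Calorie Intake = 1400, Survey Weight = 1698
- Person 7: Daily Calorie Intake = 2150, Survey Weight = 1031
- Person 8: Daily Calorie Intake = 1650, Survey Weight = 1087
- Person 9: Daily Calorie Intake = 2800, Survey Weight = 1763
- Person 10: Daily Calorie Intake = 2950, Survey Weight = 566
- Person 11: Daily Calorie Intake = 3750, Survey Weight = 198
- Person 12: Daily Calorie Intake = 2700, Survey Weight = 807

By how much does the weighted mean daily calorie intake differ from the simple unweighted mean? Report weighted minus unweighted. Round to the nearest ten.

Unweighted sum = 1200 + 1200 + 3250 + 1350 + 3050 + 1400 + 2150 + 1650 + 2800 + 2950 + 3750 + 2700 = 27450
Unweighted mean = 27450 / 12 = 2287.5
Weighted sum = 22375550
Sum of weights = 1826 + 1304 + 292 + 573 + 322 + 1698 + 1031 + 1087 + 1763 + 566 + 198 + 807 = 11467
Weighted mean = 22375550 / 11467 = 1951.2994
Difference (weighted minus unweighted) = -336.20062

-340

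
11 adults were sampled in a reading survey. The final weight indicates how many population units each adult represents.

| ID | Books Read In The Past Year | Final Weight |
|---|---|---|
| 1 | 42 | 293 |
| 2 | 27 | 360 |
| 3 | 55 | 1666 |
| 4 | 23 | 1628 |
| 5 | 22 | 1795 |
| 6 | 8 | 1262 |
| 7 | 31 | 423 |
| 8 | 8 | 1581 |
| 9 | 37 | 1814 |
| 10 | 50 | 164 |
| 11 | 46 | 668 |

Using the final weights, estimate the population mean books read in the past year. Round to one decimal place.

28.5

Weighted sum = 42×293 + 27×360 + 55×1666 + 23×1628 + 22×1795 + 8×1262 + 31×423 + 8×1581 + 37×1814 + 50×164 + 46×668
  = 12306 + 9720 + 91630 + 37444 + 39490 + 10096 + 13113 + 12648 + 67118 + 8200 + 30728 = 332493
Sum of weights = 11654
Weighted mean = 332493 / 11654 = 28.530376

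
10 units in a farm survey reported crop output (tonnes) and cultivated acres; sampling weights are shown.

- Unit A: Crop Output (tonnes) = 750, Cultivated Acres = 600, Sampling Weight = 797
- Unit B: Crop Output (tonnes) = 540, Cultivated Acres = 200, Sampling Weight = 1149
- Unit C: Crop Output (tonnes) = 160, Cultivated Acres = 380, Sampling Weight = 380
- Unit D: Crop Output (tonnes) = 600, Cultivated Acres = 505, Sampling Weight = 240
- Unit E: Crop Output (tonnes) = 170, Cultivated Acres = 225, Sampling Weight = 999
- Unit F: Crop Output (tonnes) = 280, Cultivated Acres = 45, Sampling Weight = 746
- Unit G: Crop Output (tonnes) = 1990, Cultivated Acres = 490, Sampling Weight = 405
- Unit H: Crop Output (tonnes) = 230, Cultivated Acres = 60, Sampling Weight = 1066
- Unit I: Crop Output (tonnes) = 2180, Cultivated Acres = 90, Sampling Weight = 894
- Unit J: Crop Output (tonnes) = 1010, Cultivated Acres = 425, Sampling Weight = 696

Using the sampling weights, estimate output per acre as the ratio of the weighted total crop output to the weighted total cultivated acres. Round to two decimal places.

2.94

Σ wᵢ·y = 750×797 + 540×1149 + 160×380 + 600×240 + 170×999 + 280×746 + 1990×405 + 230×1066 + 2180×894 + 1010×696
  = 597750 + 620460 + 60800 + 144000 + 169830 + 208880 + 805950 + 245180 + 1948920 + 702960 = 5504730
Σ wᵢ·x = 1870615
Ratio = 5504730 / 1870615 = 2.9427381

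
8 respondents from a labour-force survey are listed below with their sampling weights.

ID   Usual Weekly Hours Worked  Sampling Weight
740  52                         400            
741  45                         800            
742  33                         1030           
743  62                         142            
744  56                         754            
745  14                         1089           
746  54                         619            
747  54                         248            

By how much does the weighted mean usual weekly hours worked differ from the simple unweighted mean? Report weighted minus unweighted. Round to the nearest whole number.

Unweighted sum = 52 + 45 + 33 + 62 + 56 + 14 + 54 + 54 = 370
Unweighted mean = 370 / 8 = 46.25
Weighted sum = 203882
Sum of weights = 400 + 800 + 1030 + 142 + 754 + 1089 + 619 + 248 = 5082
Weighted mean = 203882 / 5082 = 40.118457
Difference (weighted minus unweighted) = -6.1315427

-6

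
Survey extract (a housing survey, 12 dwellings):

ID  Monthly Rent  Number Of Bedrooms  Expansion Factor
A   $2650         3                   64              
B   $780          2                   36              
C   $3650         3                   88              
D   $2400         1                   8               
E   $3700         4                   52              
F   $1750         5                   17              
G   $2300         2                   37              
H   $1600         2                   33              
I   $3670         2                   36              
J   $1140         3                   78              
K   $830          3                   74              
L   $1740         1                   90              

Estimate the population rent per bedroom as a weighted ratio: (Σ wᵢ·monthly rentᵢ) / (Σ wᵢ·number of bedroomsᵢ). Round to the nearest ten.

840

Σ wᵢ·y = 2650×64 + 780×36 + 3650×88 + 2400×8 + 3700×52 + 1750×17 + 2300×37 + 1600×33 + 3670×36 + 1140×78 + 830×74 + 1740×90
  = 169600 + 28080 + 321200 + 19200 + 192400 + 29750 + 85100 + 52800 + 132120 + 88920 + 61420 + 156600 = 1337190
Σ wᵢ·x = 3×64 + 2×36 + 3×88 + 1×8 + 4×52 + 5×17 + 2×37 + 2×33 + 2×36 + 3×78 + 3×74 + 1×90
  = 1587
Ratio = 1337190 / 1587 = 842.58979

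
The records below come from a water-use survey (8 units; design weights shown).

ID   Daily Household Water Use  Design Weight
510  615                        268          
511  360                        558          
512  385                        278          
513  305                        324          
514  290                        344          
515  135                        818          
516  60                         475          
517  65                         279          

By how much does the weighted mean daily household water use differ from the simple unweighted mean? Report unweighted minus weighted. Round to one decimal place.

29.2

Unweighted sum = 2215
Unweighted mean = 2215 / 8 = 276.875
Weighted sum = 615×268 + 360×558 + 385×278 + 305×324 + 290×344 + 135×818 + 60×475 + 65×279
  = 164820 + 200880 + 107030 + 98820 + 99760 + 110430 + 28500 + 18135 = 828375
Sum of weights = 268 + 558 + 278 + 324 + 344 + 818 + 475 + 279 = 3344
Weighted mean = 828375 / 3344 = 247.7198
Difference (unweighted minus weighted) = 29.155203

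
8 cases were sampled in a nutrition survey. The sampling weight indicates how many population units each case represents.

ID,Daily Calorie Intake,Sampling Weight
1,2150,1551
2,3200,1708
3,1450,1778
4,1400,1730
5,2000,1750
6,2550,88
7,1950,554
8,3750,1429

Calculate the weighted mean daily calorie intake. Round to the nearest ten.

2260

Weighted sum = 2150×1551 + 3200×1708 + 1450×1778 + 1400×1730 + 2000×1750 + 2550×88 + 1950×554 + 3750×1429
  = 3334650 + 5465600 + 2578100 + 2422000 + 3500000 + 224400 + 1080300 + 5358750 = 23963800
Sum of weights = 1551 + 1708 + 1778 + 1730 + 1750 + 88 + 554 + 1429 = 10588
Weighted mean = 23963800 / 10588 = 2263.2981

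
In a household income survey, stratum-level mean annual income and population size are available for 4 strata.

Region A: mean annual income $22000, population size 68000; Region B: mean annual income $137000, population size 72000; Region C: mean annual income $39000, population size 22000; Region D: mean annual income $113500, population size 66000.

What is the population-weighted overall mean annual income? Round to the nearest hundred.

86400

Σ Nₕ·x̄ₕ = 22000×68000 + 137000×72000 + 39000×22000 + 113500×66000
  = 1496000000 + 9864000000 + 858000000 + 7491000000 = 19709000000
Σ Nₕ = 68000 + 72000 + 22000 + 66000 = 228000
Overall mean = 19709000000 / 228000 = 86442.982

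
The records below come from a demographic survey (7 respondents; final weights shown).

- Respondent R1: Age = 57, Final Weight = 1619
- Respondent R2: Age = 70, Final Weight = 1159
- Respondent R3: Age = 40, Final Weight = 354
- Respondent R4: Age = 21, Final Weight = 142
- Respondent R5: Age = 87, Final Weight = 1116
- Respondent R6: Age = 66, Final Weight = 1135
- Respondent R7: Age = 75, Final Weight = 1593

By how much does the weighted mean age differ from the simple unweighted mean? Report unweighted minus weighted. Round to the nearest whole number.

Unweighted sum = 57 + 70 + 40 + 21 + 87 + 66 + 75 = 416
Unweighted mean = 416 / 7 = 59.428571
Weighted sum = 57×1619 + 70×1159 + 40×354 + 21×142 + 87×1116 + 66×1135 + 75×1593
  = 482032
Sum of weights = 1619 + 1159 + 354 + 142 + 1116 + 1135 + 1593 = 7118
Weighted mean = 482032 / 7118 = 67.720146
Difference (unweighted minus weighted) = -8.2915747

-8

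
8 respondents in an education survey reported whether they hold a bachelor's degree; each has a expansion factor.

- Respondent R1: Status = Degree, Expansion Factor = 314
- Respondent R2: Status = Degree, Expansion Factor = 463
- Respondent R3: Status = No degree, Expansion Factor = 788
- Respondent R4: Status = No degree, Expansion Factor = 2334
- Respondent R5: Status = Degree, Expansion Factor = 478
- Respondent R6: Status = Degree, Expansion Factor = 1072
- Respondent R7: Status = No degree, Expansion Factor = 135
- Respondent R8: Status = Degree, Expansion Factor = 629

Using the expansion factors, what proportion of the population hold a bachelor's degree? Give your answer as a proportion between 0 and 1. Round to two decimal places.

Sum of weights for 'Degree' = 314 + 463 + 478 + 1072 + 629 = 2956
Total weight = 6213
Weighted proportion = 2956 / 6213 = 0.4757766

0.48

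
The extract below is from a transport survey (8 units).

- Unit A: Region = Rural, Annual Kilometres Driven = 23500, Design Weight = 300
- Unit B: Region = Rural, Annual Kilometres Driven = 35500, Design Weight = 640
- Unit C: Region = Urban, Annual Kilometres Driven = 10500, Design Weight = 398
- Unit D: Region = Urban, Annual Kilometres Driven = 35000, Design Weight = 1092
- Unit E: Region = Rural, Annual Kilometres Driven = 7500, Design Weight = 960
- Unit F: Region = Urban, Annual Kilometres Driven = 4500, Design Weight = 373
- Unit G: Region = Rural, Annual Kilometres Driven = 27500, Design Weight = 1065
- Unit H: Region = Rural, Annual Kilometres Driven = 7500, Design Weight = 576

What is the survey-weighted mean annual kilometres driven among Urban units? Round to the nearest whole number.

Urban rows: C, D, F
Weighted sum = 10500×398 + 35000×1092 + 4500×373
  = 4179000 + 38220000 + 1678500 = 44077500
Sum of weights = 398 + 1092 + 373 = 1863
Weighted mean = 44077500 / 1863 = 23659.42

23659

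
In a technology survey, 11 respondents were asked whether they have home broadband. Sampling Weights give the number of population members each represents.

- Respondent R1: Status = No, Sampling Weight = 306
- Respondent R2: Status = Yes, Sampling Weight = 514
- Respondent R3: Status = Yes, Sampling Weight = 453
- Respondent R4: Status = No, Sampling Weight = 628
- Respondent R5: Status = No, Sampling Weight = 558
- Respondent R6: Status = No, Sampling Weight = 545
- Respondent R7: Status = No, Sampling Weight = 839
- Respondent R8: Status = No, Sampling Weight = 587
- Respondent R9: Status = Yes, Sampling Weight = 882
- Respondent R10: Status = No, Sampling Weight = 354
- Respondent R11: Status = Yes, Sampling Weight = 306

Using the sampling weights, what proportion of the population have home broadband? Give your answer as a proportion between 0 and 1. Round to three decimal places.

Sum of weights for 'Yes' = 514 + 453 + 882 + 306 = 2155
Total weight = 306 + 514 + 453 + 628 + 558 + 545 + 839 + 587 + 882 + 354 + 306 = 5972
Weighted proportion = 2155 / 5972 = 0.36085064

0.361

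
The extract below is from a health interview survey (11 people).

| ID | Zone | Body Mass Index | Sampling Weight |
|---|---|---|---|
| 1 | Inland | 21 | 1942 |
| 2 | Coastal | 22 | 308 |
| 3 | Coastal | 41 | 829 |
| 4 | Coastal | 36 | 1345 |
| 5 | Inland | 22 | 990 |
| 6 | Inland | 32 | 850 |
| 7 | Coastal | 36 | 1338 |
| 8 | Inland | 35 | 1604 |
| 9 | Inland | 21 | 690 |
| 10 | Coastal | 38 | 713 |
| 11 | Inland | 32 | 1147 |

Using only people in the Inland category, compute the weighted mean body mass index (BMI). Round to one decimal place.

Inland rows: 1, 5, 6, 8, 9, 11
Weighted sum = 197096
Sum of weights = 1942 + 990 + 850 + 1604 + 690 + 1147 = 7223
Weighted mean = 197096 / 7223 = 27.287277

27.3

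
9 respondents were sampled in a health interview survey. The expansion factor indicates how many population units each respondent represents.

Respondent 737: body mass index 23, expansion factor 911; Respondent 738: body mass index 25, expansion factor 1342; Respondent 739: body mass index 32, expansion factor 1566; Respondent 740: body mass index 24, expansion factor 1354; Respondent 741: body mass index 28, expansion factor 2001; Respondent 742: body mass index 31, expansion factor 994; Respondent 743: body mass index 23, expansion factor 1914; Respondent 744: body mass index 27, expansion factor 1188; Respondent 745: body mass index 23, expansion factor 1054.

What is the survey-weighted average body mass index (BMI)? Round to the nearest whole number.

26

Weighted sum = 23×911 + 25×1342 + 32×1566 + 24×1354 + 28×2001 + 31×994 + 23×1914 + 27×1188 + 23×1054
  = 20953 + 33550 + 50112 + 32496 + 56028 + 30814 + 44022 + 32076 + 24242 = 324293
Sum of weights = 911 + 1342 + 1566 + 1354 + 2001 + 994 + 1914 + 1188 + 1054 = 12324
Weighted mean = 324293 / 12324 = 26.31394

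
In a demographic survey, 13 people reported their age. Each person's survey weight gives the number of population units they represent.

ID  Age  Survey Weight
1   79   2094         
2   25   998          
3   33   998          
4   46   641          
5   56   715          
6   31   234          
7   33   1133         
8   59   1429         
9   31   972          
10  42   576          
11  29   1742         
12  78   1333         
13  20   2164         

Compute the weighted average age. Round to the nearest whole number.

45

Weighted sum = 673886
Sum of weights = 15029
Weighted mean = 673886 / 15029 = 44.839045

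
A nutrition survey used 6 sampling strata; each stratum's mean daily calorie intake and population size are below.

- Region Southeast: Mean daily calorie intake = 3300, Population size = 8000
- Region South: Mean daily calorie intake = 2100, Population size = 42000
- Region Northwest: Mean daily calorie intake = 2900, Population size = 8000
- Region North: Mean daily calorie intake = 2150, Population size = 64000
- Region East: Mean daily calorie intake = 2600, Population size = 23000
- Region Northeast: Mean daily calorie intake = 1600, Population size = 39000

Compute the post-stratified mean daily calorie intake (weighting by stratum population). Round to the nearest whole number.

Σ Nₕ·x̄ₕ = 3300×8000 + 2100×42000 + 2900×8000 + 2150×64000 + 2600×23000 + 1600×39000
  = 397600000
Σ Nₕ = 8000 + 42000 + 8000 + 64000 + 23000 + 39000 = 184000
Overall mean = 397600000 / 184000 = 2160.8696

2161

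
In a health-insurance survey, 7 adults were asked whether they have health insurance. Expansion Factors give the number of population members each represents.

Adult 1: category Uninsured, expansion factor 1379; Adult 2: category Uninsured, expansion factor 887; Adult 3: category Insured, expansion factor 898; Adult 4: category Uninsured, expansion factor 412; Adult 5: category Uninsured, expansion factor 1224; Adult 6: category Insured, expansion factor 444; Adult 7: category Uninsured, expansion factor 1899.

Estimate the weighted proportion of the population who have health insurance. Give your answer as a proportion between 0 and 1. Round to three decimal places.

Sum of weights for 'Insured' = 898 + 444 = 1342
Total weight = 1379 + 887 + 898 + 412 + 1224 + 444 + 1899 = 7143
Weighted proportion = 1342 / 7143 = 0.18787624

0.188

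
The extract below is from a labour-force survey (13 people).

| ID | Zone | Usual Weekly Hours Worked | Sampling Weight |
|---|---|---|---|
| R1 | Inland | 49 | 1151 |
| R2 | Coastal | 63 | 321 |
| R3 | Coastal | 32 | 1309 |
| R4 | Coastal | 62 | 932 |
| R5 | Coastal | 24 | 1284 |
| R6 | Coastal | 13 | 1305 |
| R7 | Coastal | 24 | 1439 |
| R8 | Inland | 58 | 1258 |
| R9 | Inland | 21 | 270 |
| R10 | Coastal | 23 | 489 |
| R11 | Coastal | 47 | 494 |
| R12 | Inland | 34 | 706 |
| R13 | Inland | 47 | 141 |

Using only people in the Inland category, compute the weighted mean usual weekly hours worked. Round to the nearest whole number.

47

Inland rows: R1, R8, R9, R12, R13
Weighted sum = 49×1151 + 58×1258 + 21×270 + 34×706 + 47×141
  = 56399 + 72964 + 5670 + 24004 + 6627 = 165664
Sum of weights = 1151 + 1258 + 270 + 706 + 141 = 3526
Weighted mean = 165664 / 3526 = 46.983551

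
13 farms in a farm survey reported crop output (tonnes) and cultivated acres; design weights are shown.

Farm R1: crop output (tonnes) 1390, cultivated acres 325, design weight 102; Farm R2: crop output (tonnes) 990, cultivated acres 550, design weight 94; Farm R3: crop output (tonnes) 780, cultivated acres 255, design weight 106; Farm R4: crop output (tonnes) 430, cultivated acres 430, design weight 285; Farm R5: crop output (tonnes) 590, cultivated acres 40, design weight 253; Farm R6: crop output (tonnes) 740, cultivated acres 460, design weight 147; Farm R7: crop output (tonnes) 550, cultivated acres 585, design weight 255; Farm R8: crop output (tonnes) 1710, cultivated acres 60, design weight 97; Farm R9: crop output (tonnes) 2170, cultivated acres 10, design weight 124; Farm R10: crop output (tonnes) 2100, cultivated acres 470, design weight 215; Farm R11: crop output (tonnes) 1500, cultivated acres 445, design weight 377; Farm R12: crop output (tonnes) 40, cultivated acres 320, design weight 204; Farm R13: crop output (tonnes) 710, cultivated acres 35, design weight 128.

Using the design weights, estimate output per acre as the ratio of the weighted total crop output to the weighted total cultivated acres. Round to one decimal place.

Σ wᵢ·y = 2389360
Σ wᵢ·x = 806980
Ratio = 2389360 / 806980 = 2.9608664

3.0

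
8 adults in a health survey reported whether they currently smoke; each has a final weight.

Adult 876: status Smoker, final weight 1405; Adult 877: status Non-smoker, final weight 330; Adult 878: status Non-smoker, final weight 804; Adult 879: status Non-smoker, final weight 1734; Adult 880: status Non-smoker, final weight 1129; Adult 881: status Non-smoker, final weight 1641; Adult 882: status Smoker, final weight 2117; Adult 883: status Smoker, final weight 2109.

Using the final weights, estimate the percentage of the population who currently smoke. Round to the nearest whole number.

50

Sum of weights for 'Smoker' = 1405 + 2117 + 2109 = 5631
Total weight = 1405 + 330 + 804 + 1734 + 1129 + 1641 + 2117 + 2109 = 11269
Weighted proportion = 5631 / 11269 = 0.49968941 → 49.968941%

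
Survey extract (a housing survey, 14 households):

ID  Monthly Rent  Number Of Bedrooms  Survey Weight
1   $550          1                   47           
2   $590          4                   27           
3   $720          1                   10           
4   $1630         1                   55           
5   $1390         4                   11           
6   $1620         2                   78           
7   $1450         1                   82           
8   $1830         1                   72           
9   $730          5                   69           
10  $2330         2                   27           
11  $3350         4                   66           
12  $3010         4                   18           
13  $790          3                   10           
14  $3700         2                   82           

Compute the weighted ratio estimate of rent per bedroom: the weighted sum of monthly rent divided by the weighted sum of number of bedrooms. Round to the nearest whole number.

Σ wᵢ·y = 1230800
Σ wᵢ·x = 1503
Ratio = 1230800 / 1503 = 818.89554

819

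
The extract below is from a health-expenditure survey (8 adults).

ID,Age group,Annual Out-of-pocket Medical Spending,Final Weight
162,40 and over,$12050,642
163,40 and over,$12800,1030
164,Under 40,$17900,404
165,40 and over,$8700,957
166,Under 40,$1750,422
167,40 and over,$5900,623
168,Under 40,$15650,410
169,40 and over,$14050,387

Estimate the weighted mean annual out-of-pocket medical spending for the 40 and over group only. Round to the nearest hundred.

10500

40 and over rows: 162, 163, 165, 167, 169
Weighted sum = 38359050
Sum of weights = 642 + 1030 + 957 + 623 + 387 = 3639
Weighted mean = 38359050 / 3639 = 10541.096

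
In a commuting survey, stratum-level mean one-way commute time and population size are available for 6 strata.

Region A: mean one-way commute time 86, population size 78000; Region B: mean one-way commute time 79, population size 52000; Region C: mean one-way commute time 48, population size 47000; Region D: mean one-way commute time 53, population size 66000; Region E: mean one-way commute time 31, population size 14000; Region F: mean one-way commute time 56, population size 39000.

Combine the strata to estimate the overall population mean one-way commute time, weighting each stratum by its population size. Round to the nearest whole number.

65

Σ Nₕ·x̄ₕ = 86×78000 + 79×52000 + 48×47000 + 53×66000 + 31×14000 + 56×39000
  = 19188000
Σ Nₕ = 296000
Overall mean = 19188000 / 296000 = 64.824324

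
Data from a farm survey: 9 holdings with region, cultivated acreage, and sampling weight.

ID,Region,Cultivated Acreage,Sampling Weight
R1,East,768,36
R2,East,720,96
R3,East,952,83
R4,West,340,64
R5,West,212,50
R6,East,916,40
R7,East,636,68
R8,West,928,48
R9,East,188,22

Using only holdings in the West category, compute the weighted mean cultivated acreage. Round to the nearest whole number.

475

West rows: R4, R5, R8
Weighted sum = 340×64 + 212×50 + 928×48
  = 76904
Sum of weights = 162
Weighted mean = 76904 / 162 = 474.71605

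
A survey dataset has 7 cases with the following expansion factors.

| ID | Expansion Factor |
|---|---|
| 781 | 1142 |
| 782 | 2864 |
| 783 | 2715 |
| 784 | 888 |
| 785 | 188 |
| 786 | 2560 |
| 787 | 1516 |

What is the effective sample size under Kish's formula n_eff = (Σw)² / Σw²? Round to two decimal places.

Σ wᵢ = 1142 + 2864 + 2715 + 888 + 188 + 2560 + 1516 = 11873
Σ wᵢ² = 1304164 + 8202496 + 7371225 + 788544 + 35344 + 6553600 + 2298256 = 26553629
n_eff = 11873² / 26553629 = 140968129 / 26553629 = 5.3088084

5.31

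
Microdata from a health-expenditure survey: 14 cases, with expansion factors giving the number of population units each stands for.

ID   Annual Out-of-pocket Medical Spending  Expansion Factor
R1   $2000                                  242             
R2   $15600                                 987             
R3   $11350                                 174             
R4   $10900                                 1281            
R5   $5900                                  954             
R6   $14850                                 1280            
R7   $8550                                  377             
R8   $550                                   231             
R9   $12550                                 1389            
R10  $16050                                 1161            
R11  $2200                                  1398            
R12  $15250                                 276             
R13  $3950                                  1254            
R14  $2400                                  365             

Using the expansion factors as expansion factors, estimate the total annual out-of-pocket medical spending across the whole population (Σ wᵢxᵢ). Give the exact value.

Weighted total = 108985900

108985900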